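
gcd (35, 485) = 5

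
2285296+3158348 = 5443644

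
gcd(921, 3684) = 921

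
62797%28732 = 5333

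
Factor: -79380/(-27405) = 2^2*3^1*7^1*29^(-1) = 84/29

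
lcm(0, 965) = 0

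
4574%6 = 2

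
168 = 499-331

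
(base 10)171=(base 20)8b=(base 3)20100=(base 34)51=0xab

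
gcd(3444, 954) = 6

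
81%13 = 3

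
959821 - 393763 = 566058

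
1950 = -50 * (-39)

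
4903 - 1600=3303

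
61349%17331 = 9356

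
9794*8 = 78352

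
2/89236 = 1/44618 ≈ 0.0000224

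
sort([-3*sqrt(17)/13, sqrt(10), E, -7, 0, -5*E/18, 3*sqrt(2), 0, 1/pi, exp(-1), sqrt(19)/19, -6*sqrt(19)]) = [-6*sqrt(19), -7, -3*sqrt(17)/13, -5*E/18, 0, 0, sqrt(19)/19, 1/pi, exp(-1), E, sqrt(10), 3*sqrt(2)]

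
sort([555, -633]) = [-633, 555]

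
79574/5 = 15914 + 4/5 = 15914.80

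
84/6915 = 28/2305 ≈ 0.0121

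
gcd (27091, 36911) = 1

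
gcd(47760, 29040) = 240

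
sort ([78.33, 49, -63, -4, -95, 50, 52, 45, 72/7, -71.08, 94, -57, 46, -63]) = [-95, -71.08, -63, -63, -57, -4, 72/7, 45, 46, 49, 50, 52, 78.33, 94]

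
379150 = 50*7583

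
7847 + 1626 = 9473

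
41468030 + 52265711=93733741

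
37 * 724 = 26788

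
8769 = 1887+6882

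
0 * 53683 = 0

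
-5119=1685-6804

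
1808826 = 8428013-6619187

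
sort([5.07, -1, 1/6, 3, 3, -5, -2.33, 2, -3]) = [-5, -3, -2.33, -1, 1/6, 2, 3, 3, 5.07]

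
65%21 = 2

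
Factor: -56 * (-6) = 2^4 * 3^1 * 7^1 = 336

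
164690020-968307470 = -803617450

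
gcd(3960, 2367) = 9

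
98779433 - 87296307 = 11483126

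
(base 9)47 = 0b101011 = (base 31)1c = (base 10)43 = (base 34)19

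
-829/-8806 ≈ 0.0941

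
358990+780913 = 1139903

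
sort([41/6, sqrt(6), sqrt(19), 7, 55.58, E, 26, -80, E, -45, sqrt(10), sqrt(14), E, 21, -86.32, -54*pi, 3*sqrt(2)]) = [-54*pi, -86.32, -80, -45, sqrt(6), E, E, E, sqrt(10), sqrt(14), 3*sqrt(2), sqrt(19), 41/6, 7, 21, 26, 55.58]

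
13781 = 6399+7382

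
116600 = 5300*22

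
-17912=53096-71008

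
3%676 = 3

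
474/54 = 79/9 ≈ 8.78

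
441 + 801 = 1242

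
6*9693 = 58158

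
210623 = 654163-443540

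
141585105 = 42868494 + 98716611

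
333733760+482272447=816006207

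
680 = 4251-3571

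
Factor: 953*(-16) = -1*2^4*953^1 = -15248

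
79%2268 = 79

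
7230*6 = 43380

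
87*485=42195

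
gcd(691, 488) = 1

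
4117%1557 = 1003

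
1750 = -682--2432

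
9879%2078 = 1567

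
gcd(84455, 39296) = 1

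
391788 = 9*43532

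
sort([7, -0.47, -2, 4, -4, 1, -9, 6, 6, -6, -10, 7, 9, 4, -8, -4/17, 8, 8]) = [-10, -9, -8, -6, -4, -2, -0.47, -4/17, 1, 4, 4, 6, 6, 7, 7, 8, 8, 9]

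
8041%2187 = 1480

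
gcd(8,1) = 1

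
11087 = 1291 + 9796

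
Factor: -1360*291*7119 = -1*2^4*3^3*5^1*7^1*17^1*97^1*113^1 = -2817415440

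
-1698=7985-9683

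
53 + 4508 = 4561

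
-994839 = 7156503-8151342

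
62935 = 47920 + 15015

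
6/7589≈0.000791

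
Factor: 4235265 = 3^2*5^1*94117^1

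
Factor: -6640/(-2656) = 2^(-1)*5^1 = 5/2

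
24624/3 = 8208 = 8208.00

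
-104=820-924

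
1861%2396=1861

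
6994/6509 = 1+485/6509 ≈ 1.07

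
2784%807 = 363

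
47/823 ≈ 0.0571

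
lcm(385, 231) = 1155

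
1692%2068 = 1692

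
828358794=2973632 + 825385162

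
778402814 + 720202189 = 1498605003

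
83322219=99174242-15852023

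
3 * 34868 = 104604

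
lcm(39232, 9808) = 39232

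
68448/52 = 1316 + 4/13 ≈ 1316.31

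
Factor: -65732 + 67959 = 17^1*131^1 = 2227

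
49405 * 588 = 29050140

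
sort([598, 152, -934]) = [-934, 152, 598]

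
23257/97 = 239 + 74/97 ≈ 239.76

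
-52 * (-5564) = 289328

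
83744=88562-4818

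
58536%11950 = 10736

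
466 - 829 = -363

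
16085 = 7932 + 8153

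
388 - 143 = 245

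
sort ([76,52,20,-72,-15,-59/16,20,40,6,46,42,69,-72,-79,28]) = [-79,-72,-72,-15,-59/16,6,20,20,28,40,42,46,52,69,76]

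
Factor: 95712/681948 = 2^3*3^(-1)*19^(-1) = 8/57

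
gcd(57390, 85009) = 1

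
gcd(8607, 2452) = 1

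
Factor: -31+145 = 2^1 * 3^1 * 19^1 = 114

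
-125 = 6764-6889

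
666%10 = 6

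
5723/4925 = 1 + 798/4925 ≈ 1.16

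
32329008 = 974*33192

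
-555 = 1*(-555)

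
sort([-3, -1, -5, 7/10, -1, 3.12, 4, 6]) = [-5, -3, -1, -1, 7/10, 3.12, 4, 6]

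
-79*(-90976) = 7187104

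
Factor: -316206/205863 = -1 * 2^1 * 3^1 * 7^(-1) * 11^1 * 1597^1 * 9803^(-1) = -105402/68621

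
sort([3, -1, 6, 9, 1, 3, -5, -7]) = [-7, -5, -1, 1, 3, 3, 6, 9]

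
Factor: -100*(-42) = 2^3*3^1*5^2*7^1 = 4200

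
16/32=1/2=0.50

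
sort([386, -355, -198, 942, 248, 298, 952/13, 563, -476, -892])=[-892, -476, -355, -198, 952/13, 248, 298, 386, 563, 942]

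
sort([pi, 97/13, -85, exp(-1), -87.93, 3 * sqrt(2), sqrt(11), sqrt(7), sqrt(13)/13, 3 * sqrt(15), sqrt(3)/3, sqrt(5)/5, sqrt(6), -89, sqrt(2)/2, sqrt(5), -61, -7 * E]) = [-89, -87.93, -85, -61, -7 * E, sqrt(13)/13, exp(-1), sqrt(5)/5, sqrt(3)/3, sqrt(2)/2, sqrt(5), sqrt(6), sqrt(7), pi, sqrt(11), 3 * sqrt(2), 97/13, 3 * sqrt(15)]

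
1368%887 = 481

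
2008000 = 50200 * 40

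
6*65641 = 393846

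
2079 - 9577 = -7498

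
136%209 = 136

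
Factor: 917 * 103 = 7^1 * 103^1 * 131^1 = 94451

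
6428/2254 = 3214/1127≈2.85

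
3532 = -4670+8202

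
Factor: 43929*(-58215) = -1*3^4*5^1*1627^1*3881^1 = -2557326735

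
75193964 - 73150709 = 2043255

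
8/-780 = -2/195 ≈ -0.0103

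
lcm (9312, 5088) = 493536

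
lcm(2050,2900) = 118900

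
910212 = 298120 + 612092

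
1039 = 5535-4496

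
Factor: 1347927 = 3^1*7^1*64187^1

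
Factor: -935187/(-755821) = 3^1*17^1*1667^1*68711^(-1) = 85017/68711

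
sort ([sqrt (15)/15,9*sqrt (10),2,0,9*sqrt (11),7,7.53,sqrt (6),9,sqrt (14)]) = [0,sqrt (15)/15,2,sqrt (6),sqrt (14),7,7.53,9,9*sqrt (10),9*sqrt (11)]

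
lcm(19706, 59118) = 59118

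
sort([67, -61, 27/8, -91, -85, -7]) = [-91, -85, -61, -7, 27/8, 67]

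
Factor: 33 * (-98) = -1 * 2^1 * 3^1 * 7^2 * 11^1 = -3234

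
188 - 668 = -480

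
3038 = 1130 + 1908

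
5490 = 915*6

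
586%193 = 7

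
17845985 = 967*18455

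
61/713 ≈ 0.0856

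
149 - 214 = -65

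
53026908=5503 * 9636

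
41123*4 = 164492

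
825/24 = 275/8 ≈ 34.38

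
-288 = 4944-5232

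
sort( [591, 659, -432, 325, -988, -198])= [-988, -432, -198, 325, 591, 659]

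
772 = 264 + 508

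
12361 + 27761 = 40122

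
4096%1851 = 394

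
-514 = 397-911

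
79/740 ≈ 0.107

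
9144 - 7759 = 1385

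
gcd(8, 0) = 8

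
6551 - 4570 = 1981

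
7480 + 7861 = 15341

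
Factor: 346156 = 2^2 * 86539^1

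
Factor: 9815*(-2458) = -1*2^1*5^1*13^1*151^1*1229^1 = -24125270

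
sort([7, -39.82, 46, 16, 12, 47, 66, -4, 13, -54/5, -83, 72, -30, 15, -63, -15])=[-83, -63, -39.82, -30, -15, -54/5, -4, 7, 12, 13, 15, 16, 46, 47, 66, 72]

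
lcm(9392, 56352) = 56352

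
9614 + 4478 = 14092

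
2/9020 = 1/4510≈0.000222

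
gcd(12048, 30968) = 8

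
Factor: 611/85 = 5^(-1)*13^1*17^(-1)*47^1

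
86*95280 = 8194080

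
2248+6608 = 8856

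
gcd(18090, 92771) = 1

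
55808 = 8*6976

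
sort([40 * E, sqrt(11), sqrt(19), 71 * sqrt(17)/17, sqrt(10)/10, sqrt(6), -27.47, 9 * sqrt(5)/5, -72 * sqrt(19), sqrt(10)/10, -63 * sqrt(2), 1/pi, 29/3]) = [-72 * sqrt(19), -63 * sqrt(2), -27.47, sqrt(10)/10, sqrt(10)/10, 1/pi, sqrt(6), sqrt(11), 9 * sqrt(5)/5, sqrt(19), 29/3, 71 * sqrt(17)/17, 40 * E]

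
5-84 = -79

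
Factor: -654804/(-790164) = 3^2*43^1*467^(-1) = 387/467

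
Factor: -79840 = -1 * 2^5 * 5^1 * 499^1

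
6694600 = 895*7480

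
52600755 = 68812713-16211958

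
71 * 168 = 11928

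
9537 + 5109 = 14646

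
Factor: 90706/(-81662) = -1 * 11^1 * 31^1 * 307^(-1) = -341/307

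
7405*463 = 3428515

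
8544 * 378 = 3229632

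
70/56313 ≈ 0.00124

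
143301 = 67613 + 75688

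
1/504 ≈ 0.00198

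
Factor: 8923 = 8923^1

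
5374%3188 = 2186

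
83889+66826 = 150715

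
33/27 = 1 + 2/9 ≈ 1.22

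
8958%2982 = 12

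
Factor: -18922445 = -1*5^1*17^1*23^1*9679^1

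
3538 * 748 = 2646424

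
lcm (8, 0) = 0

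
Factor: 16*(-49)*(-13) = 2^4*7^2*13^1 = 10192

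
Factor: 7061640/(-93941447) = -1*2^3*3^1*5^1*83^1*709^1*1217^(-1)*77191^(-1)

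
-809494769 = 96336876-905831645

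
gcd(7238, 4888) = 94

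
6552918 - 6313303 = 239615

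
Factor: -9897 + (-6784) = -1*7^1*2383^1 = -16681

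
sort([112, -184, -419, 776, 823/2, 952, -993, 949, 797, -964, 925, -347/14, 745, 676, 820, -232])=[-993, -964, -419, -232, -184, -347/14, 112, 823/2, 676, 745, 776, 797, 820, 925, 949, 952]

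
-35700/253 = -141-27/253 ≈ -141.11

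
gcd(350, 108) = 2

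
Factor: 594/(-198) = -1 * 3^1 = -3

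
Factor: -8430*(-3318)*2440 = 2^5*3^2*5^2*7^1*61^1*79^1*281^1 = 68248605600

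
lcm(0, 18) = 0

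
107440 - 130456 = -23016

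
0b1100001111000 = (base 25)a0e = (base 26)96o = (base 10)6264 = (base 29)7d0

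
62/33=1+29/33 ≈ 1.88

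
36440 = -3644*(-10)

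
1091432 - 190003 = 901429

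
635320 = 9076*70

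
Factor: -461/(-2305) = 5^(-1) = 1/5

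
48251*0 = 0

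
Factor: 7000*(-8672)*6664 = -1*2^11*5^3*7^3*17^1*271^1 = -404531456000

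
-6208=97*(-64)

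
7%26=7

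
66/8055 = 22/2685 ≈ 0.00819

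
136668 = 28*4881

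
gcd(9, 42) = 3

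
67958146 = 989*68714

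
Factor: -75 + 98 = 23^1 = 23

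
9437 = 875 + 8562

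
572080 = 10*57208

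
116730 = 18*6485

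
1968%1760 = 208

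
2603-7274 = -4671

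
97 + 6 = 103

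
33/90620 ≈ 0.000364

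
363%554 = 363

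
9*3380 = 30420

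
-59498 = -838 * 71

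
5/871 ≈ 0.00574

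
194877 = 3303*59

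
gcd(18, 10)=2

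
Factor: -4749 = -1*3^1*1583^1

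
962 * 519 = 499278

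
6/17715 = 2/5905 ≈ 0.000339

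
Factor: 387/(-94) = -1 * 2^(-1) * 3^2 * 43^1 * 47^(-1)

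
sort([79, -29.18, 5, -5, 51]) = [-29.18, -5, 5, 51, 79]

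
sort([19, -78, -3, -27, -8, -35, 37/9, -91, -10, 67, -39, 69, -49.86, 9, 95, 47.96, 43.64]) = [-91, -78, -49.86, -39, -35, -27, -10, -8, -3, 37/9, 9, 19, 43.64, 47.96, 67, 69, 95]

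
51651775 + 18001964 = 69653739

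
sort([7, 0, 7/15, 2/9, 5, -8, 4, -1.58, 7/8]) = [-8, -1.58, 0, 2/9, 7/15, 7/8, 4, 5, 7]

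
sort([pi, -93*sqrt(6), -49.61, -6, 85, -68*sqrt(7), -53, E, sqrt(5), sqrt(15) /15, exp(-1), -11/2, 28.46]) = [-93*sqrt(6), -68*sqrt(7), -53, -49.61, -6, -11/2, sqrt(15) /15, exp(-1), sqrt(5), E, pi, 28.46, 85]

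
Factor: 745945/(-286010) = -1 * 2^(-1) * 37^(-1) * 193^1 = -193/74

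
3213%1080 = 1053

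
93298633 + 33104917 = 126403550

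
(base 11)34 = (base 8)45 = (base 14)29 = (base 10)37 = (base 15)27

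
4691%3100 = 1591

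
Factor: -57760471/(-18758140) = 2^(-2) * 5^(-1) * 17^(-1) * 31^1 * 55171^(-1) * 1863241^1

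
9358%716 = 50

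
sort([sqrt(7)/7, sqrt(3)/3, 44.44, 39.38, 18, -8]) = [-8, sqrt(7)/7, sqrt(3)/3, 18, 39.38, 44.44]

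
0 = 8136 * 0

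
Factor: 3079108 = 2^2 * 17^1 * 45281^1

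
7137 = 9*793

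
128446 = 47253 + 81193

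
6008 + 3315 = 9323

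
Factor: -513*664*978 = -1*2^4*3^4*19^1*83^1*163^1 = -333138096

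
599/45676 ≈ 0.0131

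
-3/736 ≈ -0.00408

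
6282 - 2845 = 3437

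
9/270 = 1/30 ≈ 0.0333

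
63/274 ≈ 0.230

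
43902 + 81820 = 125722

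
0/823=0=0.00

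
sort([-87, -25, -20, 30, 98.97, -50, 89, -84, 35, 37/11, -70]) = [-87, -84, -70, -50, -25, -20, 37/11, 30, 35, 89, 98.97]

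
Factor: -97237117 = -1 * 19^1 * 41^1 * 124823^1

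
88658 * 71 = 6294718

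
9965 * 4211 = 41962615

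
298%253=45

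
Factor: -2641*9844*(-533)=2^2*13^1*19^1*23^1*41^1*107^1*139^1=13856936132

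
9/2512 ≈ 0.00358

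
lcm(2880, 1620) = 25920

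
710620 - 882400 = -171780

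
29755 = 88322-58567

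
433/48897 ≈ 0.00886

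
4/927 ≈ 0.00431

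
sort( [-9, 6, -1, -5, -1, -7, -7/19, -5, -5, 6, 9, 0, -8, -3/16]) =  [-9, -8, -7, -5, -5, -5, -1, -1, -7/19, -3/16, 0, 6, 6, 9]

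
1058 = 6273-5215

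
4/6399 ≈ 0.000625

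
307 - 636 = -329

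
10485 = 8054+2431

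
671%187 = 110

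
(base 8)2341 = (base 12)881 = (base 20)329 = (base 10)1249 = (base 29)1e2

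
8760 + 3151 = 11911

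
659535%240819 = 177897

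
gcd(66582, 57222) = 18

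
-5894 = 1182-7076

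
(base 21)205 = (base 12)61b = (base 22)1i7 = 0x377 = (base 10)887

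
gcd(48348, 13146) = 6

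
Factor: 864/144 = 2^1 * 3^1 = 6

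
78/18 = 4+1/3 ≈ 4.33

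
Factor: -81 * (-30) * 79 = 2^1 * 3^5 * 5^1 * 79^1 = 191970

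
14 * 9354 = 130956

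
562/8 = 281/4 = 70.25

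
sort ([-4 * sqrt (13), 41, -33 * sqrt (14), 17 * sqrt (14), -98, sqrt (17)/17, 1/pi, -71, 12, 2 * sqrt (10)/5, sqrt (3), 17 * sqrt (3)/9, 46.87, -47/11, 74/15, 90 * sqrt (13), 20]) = [-33 * sqrt (14), -98, -71, -4 * sqrt (13), -47/11, sqrt (17)/17, 1/pi, 2 * sqrt (10)/5, sqrt (3), 17 * sqrt (3)/9, 74/15, 12, 20, 41, 46.87, 17 * sqrt (14), 90 * sqrt (13)]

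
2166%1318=848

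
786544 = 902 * 872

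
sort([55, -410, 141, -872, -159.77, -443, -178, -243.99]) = [-872, -443, -410, -243.99, -178, -159.77, 55, 141]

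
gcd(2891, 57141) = 7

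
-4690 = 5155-9845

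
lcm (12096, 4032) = 12096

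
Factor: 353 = 353^1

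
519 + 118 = 637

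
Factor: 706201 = 706201^1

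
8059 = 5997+2062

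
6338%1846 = 800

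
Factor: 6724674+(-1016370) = 2^4*3^2*7^2*809^1 = 5708304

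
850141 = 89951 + 760190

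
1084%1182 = 1084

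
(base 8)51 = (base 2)101001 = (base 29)1c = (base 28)1d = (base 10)41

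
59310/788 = 29655/394 ≈ 75.27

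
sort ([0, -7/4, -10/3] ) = [-10/3, -7/4, 0] 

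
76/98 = 38/49 ≈ 0.776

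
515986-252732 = 263254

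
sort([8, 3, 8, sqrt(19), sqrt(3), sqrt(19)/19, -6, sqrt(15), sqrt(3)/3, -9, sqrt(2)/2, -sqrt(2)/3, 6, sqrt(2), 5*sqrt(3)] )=[-9, -6, -sqrt(2)/3, sqrt(19)/19, sqrt(3)/3, sqrt(2)/2, sqrt(2), sqrt(3), 3, sqrt(15), sqrt(19), 6, 8, 8, 5*sqrt(3)] 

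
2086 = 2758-672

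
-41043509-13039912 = -54083421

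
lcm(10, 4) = 20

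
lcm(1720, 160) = 6880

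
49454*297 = 14687838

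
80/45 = 16/9≈1.78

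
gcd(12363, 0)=12363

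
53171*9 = 478539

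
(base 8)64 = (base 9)57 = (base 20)2c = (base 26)20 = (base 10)52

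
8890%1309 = 1036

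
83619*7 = 585333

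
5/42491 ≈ 0.000118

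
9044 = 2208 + 6836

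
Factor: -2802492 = -1*2^2*3^3*7^1*11^1*337^1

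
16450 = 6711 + 9739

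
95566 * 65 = 6211790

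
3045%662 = 397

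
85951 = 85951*1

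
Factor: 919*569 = 569^1*919^1 = 522911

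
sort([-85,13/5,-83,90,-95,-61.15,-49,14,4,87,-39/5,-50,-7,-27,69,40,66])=[-95,-85,-83,-61.15,-50,-49,-27,-39/5,-7,13/5,4,14,40,66,69,87,90]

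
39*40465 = 1578135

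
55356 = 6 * 9226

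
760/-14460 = -38/723 ≈ -0.0526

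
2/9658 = 1/4829 ≈ 0.000207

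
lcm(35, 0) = 0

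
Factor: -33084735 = -1 * 3^1 * 5^1 * 2205649^1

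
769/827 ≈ 0.930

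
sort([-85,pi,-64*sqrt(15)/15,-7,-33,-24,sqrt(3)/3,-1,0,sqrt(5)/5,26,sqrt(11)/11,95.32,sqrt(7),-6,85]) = [-85,-33,-24,-64*sqrt(15)/15,-7,-6,-1,0,sqrt(11)/11,sqrt(5)/5,sqrt(3)/3,sqrt(7),pi,26,85,95.32]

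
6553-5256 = 1297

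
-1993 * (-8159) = 16260887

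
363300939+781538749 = 1144839688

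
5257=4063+1194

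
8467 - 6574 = 1893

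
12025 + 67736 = 79761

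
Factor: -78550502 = -1*2^1*29^1*151^1*8969^1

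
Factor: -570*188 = -1*2^3*3^1*5^1*19^1*47^1 = -107160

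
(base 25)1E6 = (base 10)981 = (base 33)TO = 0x3D5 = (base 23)1JF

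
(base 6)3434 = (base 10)814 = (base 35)n9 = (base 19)24g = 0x32e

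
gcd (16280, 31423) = 1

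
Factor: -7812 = -1 * 2^2 * 3^2 * 7^1 * 31^1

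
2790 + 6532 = 9322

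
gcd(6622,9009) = 77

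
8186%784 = 346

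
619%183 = 70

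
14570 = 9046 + 5524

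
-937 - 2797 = -3734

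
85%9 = 4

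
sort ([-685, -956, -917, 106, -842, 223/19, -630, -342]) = [-956, -917, -842, -685, -630, -342, 223/19, 106]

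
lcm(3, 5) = 15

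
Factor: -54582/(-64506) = 11^1*13^(-1) = 11/13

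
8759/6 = 1459 + 5/6 ≈ 1459.83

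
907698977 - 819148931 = 88550046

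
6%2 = 0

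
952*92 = 87584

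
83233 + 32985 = 116218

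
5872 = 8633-2761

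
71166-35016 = 36150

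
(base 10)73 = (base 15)4d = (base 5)243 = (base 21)3a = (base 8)111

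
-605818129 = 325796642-931614771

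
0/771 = 0 = 0.00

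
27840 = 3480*8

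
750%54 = 48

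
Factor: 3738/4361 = 2^1*3^1*7^(-1) = 6/7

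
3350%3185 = 165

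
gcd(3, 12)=3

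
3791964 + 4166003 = 7957967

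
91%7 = 0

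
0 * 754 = 0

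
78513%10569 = 4530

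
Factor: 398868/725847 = 2^2*43^1*313^(-1) = 172/313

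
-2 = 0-2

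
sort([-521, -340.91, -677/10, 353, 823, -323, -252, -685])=[-685, -521, -340.91, -323, -252, -677/10, 353, 823]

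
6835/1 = 6835 = 6835.00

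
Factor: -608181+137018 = -1*7^1*11^1*29^1*211^1 = -471163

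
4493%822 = 383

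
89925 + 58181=148106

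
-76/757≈-0.100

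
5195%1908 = 1379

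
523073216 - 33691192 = 489382024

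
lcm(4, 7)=28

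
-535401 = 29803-565204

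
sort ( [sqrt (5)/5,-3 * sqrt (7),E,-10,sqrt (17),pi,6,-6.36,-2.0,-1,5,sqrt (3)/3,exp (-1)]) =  [-10,-3 * sqrt (7),-6.36,-2.0,-1,exp (-1),sqrt (5)/5,sqrt (3)/3,E,pi,sqrt (17),5,6]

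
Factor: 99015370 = 2^1*5^1*47^1*210671^1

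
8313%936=825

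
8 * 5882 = 47056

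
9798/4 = 4899/2 = 2449.50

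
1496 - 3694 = -2198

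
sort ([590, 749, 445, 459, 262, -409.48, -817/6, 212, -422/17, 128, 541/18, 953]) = [-409.48, -817/6, -422/17, 541/18, 128, 212, 262, 445, 459, 590, 749, 953]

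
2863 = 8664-5801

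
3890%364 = 250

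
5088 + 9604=14692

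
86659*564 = 48875676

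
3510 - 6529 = -3019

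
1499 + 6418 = 7917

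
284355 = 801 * 355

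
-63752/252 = -15938/63≈-252.98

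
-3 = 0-3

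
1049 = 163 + 886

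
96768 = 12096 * 8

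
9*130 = 1170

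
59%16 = 11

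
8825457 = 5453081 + 3372376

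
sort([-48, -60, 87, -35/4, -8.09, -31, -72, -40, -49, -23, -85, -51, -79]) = [-85, -79, -72, -60, -51, -49, -48, -40, -31, -23, -35/4, -8.09, 87]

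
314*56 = 17584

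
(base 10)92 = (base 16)5c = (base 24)3k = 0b1011100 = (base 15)62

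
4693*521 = 2445053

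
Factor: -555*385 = -1*3^1*5^2*7^1*11^1*37^1 = -213675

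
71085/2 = 35542 + 1/2 = 35542.50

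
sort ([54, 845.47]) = [54, 845.47]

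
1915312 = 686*2792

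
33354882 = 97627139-64272257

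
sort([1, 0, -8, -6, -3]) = [-8, -6, -3, 0, 1]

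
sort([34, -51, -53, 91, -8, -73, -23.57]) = [-73, -53, -51, -23.57, -8, 34, 91]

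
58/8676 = 29/4338 ≈ 0.00669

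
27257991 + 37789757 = 65047748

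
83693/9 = 9299 + 2/9 ≈ 9299.22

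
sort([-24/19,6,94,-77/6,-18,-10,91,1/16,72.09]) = [-18,-77/6,-10,-24/19,1/16,6,72.09,91,94]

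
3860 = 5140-1280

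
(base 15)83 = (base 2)1111011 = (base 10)123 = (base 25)4n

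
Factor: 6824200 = 2^3*5^2*149^1*229^1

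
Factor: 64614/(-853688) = -1 * 2^(-2) * 3^1 * 11^1 * 109^(-1) = -33/436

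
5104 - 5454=-350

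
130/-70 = -13/7 ≈ -1.86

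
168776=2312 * 73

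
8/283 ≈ 0.0283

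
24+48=72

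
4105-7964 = -3859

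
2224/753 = 2+718/753 ≈ 2.95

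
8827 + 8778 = 17605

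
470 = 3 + 467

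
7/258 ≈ 0.0271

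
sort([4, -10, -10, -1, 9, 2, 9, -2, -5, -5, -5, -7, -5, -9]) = [-10, -10, -9, -7, -5, -5, -5, -5, -2, -1, 2, 4, 9, 9]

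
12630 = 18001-5371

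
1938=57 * 34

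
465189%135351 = 59136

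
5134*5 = 25670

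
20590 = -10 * (-2059)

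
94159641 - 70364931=23794710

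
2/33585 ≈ 0.0000596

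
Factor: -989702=-1*2^1*7^2*10099^1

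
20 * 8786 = 175720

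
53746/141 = 381 + 25/141 ≈ 381.18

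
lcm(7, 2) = 14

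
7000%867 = 64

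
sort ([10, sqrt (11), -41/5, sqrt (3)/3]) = [-41/5, sqrt (3)/3, sqrt (11), 10]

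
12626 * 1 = 12626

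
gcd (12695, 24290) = 5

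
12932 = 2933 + 9999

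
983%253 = 224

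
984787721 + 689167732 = 1673955453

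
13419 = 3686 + 9733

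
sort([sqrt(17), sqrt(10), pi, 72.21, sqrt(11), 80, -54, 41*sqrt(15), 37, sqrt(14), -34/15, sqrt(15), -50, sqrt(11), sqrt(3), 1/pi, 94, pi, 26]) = [-54, -50, -34/15, 1/pi, sqrt(3), pi, pi, sqrt(10), sqrt(11), sqrt(11), sqrt(14), sqrt(15), sqrt(17), 26, 37, 72.21, 80, 94, 41*sqrt(15)]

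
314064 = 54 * 5816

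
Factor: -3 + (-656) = -1*659^1 = -659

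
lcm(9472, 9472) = 9472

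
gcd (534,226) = 2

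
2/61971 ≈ 0.0000323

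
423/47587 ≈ 0.00889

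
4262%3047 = 1215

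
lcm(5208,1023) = 57288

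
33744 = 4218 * 8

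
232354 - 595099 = -362745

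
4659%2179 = 301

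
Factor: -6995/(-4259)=5^1 * 1399^1 * 4259^(-1)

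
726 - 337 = 389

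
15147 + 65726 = 80873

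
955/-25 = -38 - 1/5 = -38.20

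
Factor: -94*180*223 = -1*2^3*3^2*5^1*47^1*223^1 = -3773160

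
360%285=75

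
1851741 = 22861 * 81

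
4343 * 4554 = 19778022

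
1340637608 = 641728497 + 698909111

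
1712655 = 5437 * 315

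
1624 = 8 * 203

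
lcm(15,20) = 60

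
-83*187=-15521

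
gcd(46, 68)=2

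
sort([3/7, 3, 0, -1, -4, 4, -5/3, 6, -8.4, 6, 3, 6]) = [-8.4, -4, -5/3, -1, 0, 3/7, 3, 3, 4, 6, 6, 6]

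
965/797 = 1 + 168/797 ≈ 1.21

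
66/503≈0.131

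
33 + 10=43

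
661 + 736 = 1397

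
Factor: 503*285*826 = 2^1*3^1*5^1*7^1*19^1*59^1*503^1 = 118411230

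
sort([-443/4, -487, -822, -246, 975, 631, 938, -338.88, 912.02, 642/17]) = [-822, -487, -338.88, -246, -443/4, 642/17, 631, 912.02, 938, 975]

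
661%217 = 10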